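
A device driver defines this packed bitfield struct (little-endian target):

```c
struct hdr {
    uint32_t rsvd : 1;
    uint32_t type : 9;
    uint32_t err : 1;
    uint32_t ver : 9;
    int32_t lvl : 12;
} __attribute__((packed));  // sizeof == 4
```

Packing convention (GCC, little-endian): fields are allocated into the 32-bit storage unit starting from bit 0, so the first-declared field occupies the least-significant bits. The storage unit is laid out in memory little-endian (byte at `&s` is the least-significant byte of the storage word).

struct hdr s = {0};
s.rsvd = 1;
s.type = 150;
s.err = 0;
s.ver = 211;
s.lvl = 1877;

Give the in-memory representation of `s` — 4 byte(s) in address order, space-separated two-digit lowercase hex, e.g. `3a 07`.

rsvd:1 = 1 → 0x1 << 0 → word 0x00000001
type:9 = 150 → 0x96 << 1 → word 0x0000012d
err:1 = 0 → 0x0 << 10 → word 0x0000012d
ver:9 = 211 → 0xd3 << 11 → word 0x0006992d
lvl:12 = 1877 → 0x755 << 20 → word 0x7556992d
word = 0x7556992d → little-endian bytes:
  [0]=0x2d  [1]=0x99  [2]=0x56  [3]=0x75

2d 99 56 75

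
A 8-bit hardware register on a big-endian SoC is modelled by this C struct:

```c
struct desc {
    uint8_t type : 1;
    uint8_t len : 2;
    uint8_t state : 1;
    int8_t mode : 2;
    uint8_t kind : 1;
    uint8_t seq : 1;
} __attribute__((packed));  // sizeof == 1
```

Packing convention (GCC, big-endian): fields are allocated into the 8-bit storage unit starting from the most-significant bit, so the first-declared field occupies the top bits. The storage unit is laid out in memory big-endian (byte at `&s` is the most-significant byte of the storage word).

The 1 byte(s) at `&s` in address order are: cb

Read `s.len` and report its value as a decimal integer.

2

[0]=0xcb (big-endian) → word 0xcb
type [7+:1] = (word>>7) & 0x1 = 1
len [5+:2] = (word>>5) & 0x3 = 2  ←
state [4+:1] = (word>>4) & 0x1 = 0
mode [2+:2] = (word>>2) & 0x3 = 2
kind [1+:1] = (word>>1) & 0x1 = 1
seq [0+:1] = (word>>0) & 0x1 = 1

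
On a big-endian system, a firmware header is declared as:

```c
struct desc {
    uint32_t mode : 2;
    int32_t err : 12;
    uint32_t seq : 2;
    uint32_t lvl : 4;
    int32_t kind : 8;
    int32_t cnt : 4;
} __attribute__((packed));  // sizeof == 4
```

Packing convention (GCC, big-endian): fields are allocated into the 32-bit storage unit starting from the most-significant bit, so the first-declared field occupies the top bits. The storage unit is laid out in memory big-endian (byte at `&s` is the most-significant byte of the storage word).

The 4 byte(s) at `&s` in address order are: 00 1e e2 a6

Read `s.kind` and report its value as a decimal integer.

[0]=0x00 [1]=0x1e [2]=0xe2 [3]=0xa6 (big-endian) → word 0x001ee2a6
mode [30+:2] = (word>>30) & 0x3 = 0
err [18+:12] = (word>>18) & 0xfff = 7
seq [16+:2] = (word>>16) & 0x3 = 2
lvl [12+:4] = (word>>12) & 0xf = 14
kind [4+:8] = (word>>4) & 0xff = 42  ←
cnt [0+:4] = (word>>0) & 0xf = 6
kind signed 8b, MSB=0: value = 42

42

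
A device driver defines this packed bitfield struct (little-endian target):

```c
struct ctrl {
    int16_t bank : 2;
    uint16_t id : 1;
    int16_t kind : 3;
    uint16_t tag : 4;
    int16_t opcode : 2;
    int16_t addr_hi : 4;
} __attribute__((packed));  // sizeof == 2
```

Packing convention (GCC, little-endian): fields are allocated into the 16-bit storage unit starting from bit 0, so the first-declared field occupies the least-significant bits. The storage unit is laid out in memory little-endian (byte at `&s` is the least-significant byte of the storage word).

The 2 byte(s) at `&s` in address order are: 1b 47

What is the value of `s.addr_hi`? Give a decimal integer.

4

[0]=0x1b [1]=0x47 (little-endian) → word 0x471b
bank [0+:2] = (word>>0) & 0x3 = 3
id [2+:1] = (word>>2) & 0x1 = 0
kind [3+:3] = (word>>3) & 0x7 = 3
tag [6+:4] = (word>>6) & 0xf = 12
opcode [10+:2] = (word>>10) & 0x3 = 1
addr_hi [12+:4] = (word>>12) & 0xf = 4  ←
addr_hi signed 4b, MSB=0: value = 4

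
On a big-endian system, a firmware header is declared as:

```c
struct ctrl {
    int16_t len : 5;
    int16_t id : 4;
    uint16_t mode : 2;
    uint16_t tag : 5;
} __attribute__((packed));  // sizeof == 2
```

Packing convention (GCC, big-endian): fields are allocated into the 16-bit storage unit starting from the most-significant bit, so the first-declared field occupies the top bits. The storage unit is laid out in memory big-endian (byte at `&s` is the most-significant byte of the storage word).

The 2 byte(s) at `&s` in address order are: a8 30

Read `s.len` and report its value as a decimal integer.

[0]=0xa8 [1]=0x30 (big-endian) → word 0xa830
len:5 @ bit 11 → (0xa830>>11)&0x1f = 0x15  ←
id:4 @ bit 7 → (0xa830>>7)&0xf = 0x0
mode:2 @ bit 5 → (0xa830>>5)&0x3 = 0x1
tag:5 @ bit 0 → (0xa830>>0)&0x1f = 0x10
len signed 5b, MSB=1: 21 - 32 = -11

-11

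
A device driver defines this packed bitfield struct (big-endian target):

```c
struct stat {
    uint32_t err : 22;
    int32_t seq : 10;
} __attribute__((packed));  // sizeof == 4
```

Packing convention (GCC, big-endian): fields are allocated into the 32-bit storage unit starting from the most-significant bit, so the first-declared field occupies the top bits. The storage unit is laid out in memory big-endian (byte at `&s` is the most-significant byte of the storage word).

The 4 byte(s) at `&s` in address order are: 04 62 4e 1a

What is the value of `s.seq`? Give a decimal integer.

-486

[0]=0x04 [1]=0x62 [2]=0x4e [3]=0x1a (big-endian) → word 0x04624e1a
err [10+:22] = (word>>10) & 0x3fffff = 71827
seq [0+:10] = (word>>0) & 0x3ff = 538  ←
seq signed 10b, MSB=1: 538 - 1024 = -486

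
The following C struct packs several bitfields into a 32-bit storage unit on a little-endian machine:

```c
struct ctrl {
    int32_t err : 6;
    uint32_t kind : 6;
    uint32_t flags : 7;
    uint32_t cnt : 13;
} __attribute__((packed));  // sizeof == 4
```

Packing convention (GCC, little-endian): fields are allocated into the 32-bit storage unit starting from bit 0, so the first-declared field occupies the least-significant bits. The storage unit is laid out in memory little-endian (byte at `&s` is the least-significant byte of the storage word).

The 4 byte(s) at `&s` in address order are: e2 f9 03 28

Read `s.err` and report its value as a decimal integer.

[0]=0xe2 [1]=0xf9 [2]=0x03 [3]=0x28 (little-endian) → word 0x2803f9e2
err [0+:6] = (word>>0) & 0x3f = 34  ←
kind [6+:6] = (word>>6) & 0x3f = 39
flags [12+:7] = (word>>12) & 0x7f = 63
cnt [19+:13] = (word>>19) & 0x1fff = 1280
err signed 6b, MSB=1: 34 - 64 = -30

-30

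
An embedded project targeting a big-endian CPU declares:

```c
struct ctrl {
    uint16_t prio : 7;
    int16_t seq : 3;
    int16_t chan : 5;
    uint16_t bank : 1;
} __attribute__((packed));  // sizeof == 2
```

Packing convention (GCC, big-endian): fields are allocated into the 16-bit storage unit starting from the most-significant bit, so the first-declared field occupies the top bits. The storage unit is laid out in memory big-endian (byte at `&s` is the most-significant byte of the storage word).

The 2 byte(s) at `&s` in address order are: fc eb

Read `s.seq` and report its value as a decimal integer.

3

[0]=0xfc [1]=0xeb (big-endian) → word 0xfceb
prio:7 @ bit 9 → (0xfceb>>9)&0x7f = 0x7e
seq:3 @ bit 6 → (0xfceb>>6)&0x7 = 0x3  ←
chan:5 @ bit 1 → (0xfceb>>1)&0x1f = 0x15
bank:1 @ bit 0 → (0xfceb>>0)&0x1 = 0x1
seq signed 3b, MSB=0: value = 3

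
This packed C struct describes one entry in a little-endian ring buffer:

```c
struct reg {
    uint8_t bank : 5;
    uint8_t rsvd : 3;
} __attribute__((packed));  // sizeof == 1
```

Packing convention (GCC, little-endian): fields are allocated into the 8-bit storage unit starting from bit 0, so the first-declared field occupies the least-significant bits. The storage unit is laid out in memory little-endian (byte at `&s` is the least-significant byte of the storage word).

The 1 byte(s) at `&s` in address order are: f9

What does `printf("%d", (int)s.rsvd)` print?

7

[0]=0xf9 (little-endian) → word 0xf9
bank:5 @ bit 0 → (0xf9>>0)&0x1f = 0x19
rsvd:3 @ bit 5 → (0xf9>>5)&0x7 = 0x7  ←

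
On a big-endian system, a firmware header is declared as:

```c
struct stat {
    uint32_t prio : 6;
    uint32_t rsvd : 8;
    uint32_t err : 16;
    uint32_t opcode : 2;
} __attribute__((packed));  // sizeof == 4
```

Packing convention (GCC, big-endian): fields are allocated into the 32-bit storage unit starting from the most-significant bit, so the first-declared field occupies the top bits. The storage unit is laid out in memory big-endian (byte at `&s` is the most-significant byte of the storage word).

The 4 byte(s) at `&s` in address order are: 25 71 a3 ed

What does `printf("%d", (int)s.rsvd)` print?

92

[0]=0x25 [1]=0x71 [2]=0xa3 [3]=0xed (big-endian) → word 0x2571a3ed
prio [26+:6] = (word>>26) & 0x3f = 9
rsvd [18+:8] = (word>>18) & 0xff = 92  ←
err [2+:16] = (word>>2) & 0xffff = 26875
opcode [0+:2] = (word>>0) & 0x3 = 1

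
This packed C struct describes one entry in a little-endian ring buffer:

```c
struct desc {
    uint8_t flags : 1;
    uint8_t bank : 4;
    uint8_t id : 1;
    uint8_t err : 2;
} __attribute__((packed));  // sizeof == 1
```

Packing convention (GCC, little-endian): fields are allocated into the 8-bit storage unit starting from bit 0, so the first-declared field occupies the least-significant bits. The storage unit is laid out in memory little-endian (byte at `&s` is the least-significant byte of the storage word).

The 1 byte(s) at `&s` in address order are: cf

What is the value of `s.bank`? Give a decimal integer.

7

[0]=0xcf (little-endian) → word 0xcf
flags:1 @ bit 0 → (0xcf>>0)&0x1 = 0x1
bank:4 @ bit 1 → (0xcf>>1)&0xf = 0x7  ←
id:1 @ bit 5 → (0xcf>>5)&0x1 = 0x0
err:2 @ bit 6 → (0xcf>>6)&0x3 = 0x3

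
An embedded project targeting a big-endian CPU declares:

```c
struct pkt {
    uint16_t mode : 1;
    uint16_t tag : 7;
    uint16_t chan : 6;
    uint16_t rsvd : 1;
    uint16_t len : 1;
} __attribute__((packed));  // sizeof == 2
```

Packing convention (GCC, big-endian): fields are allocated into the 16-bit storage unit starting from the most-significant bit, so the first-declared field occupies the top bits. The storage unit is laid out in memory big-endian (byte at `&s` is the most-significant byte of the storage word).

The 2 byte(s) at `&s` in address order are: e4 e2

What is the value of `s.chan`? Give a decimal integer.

[0]=0xe4 [1]=0xe2 (big-endian) → word 0xe4e2
mode [15+:1] = (word>>15) & 0x1 = 1
tag [8+:7] = (word>>8) & 0x7f = 100
chan [2+:6] = (word>>2) & 0x3f = 56  ←
rsvd [1+:1] = (word>>1) & 0x1 = 1
len [0+:1] = (word>>0) & 0x1 = 0

56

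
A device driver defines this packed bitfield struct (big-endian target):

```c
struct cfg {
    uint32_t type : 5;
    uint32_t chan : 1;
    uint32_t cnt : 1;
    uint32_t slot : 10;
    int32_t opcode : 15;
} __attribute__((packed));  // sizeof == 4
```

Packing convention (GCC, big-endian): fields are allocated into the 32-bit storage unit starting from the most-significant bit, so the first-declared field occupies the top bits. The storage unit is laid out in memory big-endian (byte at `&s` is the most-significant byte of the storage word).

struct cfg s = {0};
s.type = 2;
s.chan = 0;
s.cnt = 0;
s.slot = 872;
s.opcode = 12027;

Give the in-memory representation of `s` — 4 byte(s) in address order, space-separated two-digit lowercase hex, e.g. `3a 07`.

[27+:5] type=2 & 0x1f = 0x2; word=0x10000000
[26+:1] chan=0 & 0x1 = 0x0; word=0x10000000
[25+:1] cnt=0 & 0x1 = 0x0; word=0x10000000
[15+:10] slot=872 & 0x3ff = 0x368; word=0x11b40000
[0+:15] opcode=12027 & 0x7fff = 0x2efb; word=0x11b42efb
word = 0x11b42efb → big-endian bytes:
  [0]=0x11  [1]=0xb4  [2]=0x2e  [3]=0xfb

11 b4 2e fb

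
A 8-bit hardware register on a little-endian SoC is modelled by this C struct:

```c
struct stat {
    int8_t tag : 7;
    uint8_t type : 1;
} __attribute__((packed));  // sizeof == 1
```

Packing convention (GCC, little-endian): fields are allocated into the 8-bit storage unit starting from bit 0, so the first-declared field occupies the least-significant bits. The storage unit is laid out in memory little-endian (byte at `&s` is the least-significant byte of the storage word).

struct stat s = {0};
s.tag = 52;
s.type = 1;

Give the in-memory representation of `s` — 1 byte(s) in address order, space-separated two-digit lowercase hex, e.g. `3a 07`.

b4

tag:7 = 52 → 0x34 << 0 → word 0x34
type:1 = 1 → 0x1 << 7 → word 0xb4
word = 0xb4 → little-endian bytes:
  [0]=0xb4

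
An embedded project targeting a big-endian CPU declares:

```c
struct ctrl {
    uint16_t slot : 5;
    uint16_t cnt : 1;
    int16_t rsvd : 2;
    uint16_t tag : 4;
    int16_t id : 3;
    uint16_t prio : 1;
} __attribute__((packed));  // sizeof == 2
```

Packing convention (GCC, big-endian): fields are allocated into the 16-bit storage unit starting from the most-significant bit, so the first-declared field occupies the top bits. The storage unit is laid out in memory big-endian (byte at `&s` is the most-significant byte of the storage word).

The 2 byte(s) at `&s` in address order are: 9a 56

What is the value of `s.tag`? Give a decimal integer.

[0]=0x9a [1]=0x56 (big-endian) → word 0x9a56
slot [11+:5] = (word>>11) & 0x1f = 19
cnt [10+:1] = (word>>10) & 0x1 = 0
rsvd [8+:2] = (word>>8) & 0x3 = 2
tag [4+:4] = (word>>4) & 0xf = 5  ←
id [1+:3] = (word>>1) & 0x7 = 3
prio [0+:1] = (word>>0) & 0x1 = 0

5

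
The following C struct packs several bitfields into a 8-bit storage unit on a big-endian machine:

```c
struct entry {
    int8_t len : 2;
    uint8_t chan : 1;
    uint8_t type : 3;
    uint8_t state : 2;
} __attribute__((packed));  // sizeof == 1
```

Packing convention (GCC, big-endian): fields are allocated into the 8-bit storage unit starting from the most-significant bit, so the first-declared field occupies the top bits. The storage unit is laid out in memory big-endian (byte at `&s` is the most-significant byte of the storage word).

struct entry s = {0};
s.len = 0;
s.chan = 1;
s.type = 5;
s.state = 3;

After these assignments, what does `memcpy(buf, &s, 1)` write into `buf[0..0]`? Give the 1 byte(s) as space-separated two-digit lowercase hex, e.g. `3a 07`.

37

[6+:2] len=0 & 0x3 = 0x0; word=0x00
[5+:1] chan=1 & 0x1 = 0x1; word=0x20
[2+:3] type=5 & 0x7 = 0x5; word=0x34
[0+:2] state=3 & 0x3 = 0x3; word=0x37
word = 0x37 → big-endian bytes:
  [0]=0x37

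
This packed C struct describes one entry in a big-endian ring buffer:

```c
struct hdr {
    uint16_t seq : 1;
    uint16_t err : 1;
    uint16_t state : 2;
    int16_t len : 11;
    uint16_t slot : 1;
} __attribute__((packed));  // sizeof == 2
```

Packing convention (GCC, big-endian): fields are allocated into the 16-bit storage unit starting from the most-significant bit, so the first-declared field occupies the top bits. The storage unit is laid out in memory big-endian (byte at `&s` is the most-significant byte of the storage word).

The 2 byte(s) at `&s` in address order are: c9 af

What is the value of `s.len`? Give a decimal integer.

[0]=0xc9 [1]=0xaf (big-endian) → word 0xc9af
seq [15+:1] = (word>>15) & 0x1 = 1
err [14+:1] = (word>>14) & 0x1 = 1
state [12+:2] = (word>>12) & 0x3 = 0
len [1+:11] = (word>>1) & 0x7ff = 1239  ←
slot [0+:1] = (word>>0) & 0x1 = 1
len signed 11b, MSB=1: 1239 - 2048 = -809

-809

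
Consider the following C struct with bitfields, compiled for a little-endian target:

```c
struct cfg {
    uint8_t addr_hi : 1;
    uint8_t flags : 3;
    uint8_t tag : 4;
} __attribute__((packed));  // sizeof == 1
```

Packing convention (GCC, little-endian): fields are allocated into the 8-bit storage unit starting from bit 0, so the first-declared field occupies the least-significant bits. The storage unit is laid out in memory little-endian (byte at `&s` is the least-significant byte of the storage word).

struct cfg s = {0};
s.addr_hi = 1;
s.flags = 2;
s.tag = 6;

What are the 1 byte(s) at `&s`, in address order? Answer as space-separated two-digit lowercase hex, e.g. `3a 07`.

[0+:1] addr_hi=1 & 0x1 = 0x1; word=0x01
[1+:3] flags=2 & 0x7 = 0x2; word=0x05
[4+:4] tag=6 & 0xf = 0x6; word=0x65
word = 0x65 → little-endian bytes:
  [0]=0x65

65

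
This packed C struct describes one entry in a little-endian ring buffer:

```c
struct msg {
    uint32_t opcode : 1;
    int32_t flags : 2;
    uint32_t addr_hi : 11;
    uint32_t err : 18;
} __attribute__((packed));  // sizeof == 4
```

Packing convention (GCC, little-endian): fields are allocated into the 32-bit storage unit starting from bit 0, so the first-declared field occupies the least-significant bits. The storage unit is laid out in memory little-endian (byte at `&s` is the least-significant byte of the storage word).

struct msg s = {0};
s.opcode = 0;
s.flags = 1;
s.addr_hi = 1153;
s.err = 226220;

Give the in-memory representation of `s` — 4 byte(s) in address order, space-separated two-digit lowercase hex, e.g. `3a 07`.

opcode (1b) val=0 bits=0x0 at bit 0: 0x00000000
flags (2b) val=1 bits=0x1 at bit 1: 0x00000002
addr_hi (11b) val=1153 bits=0x481 at bit 3: 0x0000240a
err (18b) val=226220 bits=0x373ac at bit 14: 0xdceb240a
word = 0xdceb240a → little-endian bytes:
  [0]=0x0a  [1]=0x24  [2]=0xeb  [3]=0xdc

0a 24 eb dc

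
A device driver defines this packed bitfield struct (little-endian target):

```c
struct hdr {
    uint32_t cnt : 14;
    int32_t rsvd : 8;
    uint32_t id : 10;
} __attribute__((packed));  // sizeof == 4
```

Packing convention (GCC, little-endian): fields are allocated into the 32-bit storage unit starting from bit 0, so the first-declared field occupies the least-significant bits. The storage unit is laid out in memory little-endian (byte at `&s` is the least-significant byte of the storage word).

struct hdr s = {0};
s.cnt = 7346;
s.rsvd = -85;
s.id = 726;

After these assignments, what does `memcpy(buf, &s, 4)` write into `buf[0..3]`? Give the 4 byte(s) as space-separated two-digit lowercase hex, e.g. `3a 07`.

cnt:14 = 7346 → 0x1cb2 << 0 → word 0x00001cb2
rsvd:8 = -85 → 0xab << 14 → word 0x002adcb2
id:10 = 726 → 0x2d6 << 22 → word 0xb5aadcb2
word = 0xb5aadcb2 → little-endian bytes:
  [0]=0xb2  [1]=0xdc  [2]=0xaa  [3]=0xb5

b2 dc aa b5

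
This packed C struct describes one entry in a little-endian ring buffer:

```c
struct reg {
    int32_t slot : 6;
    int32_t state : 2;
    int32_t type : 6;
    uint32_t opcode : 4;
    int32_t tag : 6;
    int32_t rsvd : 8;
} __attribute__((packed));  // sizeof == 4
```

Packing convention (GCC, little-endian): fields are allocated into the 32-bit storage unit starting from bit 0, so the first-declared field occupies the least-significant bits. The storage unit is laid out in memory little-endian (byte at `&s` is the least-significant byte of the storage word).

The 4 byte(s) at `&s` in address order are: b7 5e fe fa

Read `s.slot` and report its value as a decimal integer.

[0]=0xb7 [1]=0x5e [2]=0xfe [3]=0xfa (little-endian) → word 0xfafe5eb7
slot:6 @ bit 0 → (0xfafe5eb7>>0)&0x3f = 0x37  ←
state:2 @ bit 6 → (0xfafe5eb7>>6)&0x3 = 0x2
type:6 @ bit 8 → (0xfafe5eb7>>8)&0x3f = 0x1e
opcode:4 @ bit 14 → (0xfafe5eb7>>14)&0xf = 0x9
tag:6 @ bit 18 → (0xfafe5eb7>>18)&0x3f = 0x3f
rsvd:8 @ bit 24 → (0xfafe5eb7>>24)&0xff = 0xfa
slot signed 6b, MSB=1: 55 - 64 = -9

-9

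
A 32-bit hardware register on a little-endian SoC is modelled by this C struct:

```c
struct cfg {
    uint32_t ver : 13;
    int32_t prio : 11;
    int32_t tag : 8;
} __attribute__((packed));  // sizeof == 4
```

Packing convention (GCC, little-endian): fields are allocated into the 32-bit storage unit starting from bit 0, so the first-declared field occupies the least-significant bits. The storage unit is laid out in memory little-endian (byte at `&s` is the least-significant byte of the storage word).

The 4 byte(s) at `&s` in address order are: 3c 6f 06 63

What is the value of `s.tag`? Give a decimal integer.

99

[0]=0x3c [1]=0x6f [2]=0x06 [3]=0x63 (little-endian) → word 0x63066f3c
ver [0+:13] = (word>>0) & 0x1fff = 3900
prio [13+:11] = (word>>13) & 0x7ff = 51
tag [24+:8] = (word>>24) & 0xff = 99  ←
tag signed 8b, MSB=0: value = 99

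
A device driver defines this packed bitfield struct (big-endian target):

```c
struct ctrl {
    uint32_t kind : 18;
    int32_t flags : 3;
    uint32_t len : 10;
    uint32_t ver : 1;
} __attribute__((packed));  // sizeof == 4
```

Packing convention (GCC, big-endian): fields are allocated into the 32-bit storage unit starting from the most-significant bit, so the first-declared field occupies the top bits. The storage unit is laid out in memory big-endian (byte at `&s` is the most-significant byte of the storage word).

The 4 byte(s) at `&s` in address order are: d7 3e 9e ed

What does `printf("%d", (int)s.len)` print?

[0]=0xd7 [1]=0x3e [2]=0x9e [3]=0xed (big-endian) → word 0xd73e9eed
kind [14+:18] = (word>>14) & 0x3ffff = 220410
flags [11+:3] = (word>>11) & 0x7 = 3
len [1+:10] = (word>>1) & 0x3ff = 886  ←
ver [0+:1] = (word>>0) & 0x1 = 1

886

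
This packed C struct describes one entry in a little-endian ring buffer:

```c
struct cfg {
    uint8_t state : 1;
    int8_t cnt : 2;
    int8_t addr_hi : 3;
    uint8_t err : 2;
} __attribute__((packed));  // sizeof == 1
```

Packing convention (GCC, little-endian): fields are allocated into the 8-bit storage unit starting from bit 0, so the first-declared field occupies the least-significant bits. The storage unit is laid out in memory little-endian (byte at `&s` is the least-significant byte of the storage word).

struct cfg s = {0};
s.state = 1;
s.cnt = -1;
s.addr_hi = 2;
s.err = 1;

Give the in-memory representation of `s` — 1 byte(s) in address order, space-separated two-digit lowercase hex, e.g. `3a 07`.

57

state (1b) val=1 bits=0x1 at bit 0: 0x01
cnt (2b) val=-1 bits=0x3 at bit 1: 0x07
addr_hi (3b) val=2 bits=0x2 at bit 3: 0x17
err (2b) val=1 bits=0x1 at bit 6: 0x57
word = 0x57 → little-endian bytes:
  [0]=0x57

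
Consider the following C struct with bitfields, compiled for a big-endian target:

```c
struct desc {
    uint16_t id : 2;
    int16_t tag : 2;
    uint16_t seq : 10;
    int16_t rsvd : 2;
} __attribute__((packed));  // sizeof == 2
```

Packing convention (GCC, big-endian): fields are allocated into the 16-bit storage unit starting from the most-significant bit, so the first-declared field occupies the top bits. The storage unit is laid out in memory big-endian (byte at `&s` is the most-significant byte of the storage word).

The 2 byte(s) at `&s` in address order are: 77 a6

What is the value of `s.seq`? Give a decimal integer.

[0]=0x77 [1]=0xa6 (big-endian) → word 0x77a6
id [14+:2] = (word>>14) & 0x3 = 1
tag [12+:2] = (word>>12) & 0x3 = 3
seq [2+:10] = (word>>2) & 0x3ff = 489  ←
rsvd [0+:2] = (word>>0) & 0x3 = 2

489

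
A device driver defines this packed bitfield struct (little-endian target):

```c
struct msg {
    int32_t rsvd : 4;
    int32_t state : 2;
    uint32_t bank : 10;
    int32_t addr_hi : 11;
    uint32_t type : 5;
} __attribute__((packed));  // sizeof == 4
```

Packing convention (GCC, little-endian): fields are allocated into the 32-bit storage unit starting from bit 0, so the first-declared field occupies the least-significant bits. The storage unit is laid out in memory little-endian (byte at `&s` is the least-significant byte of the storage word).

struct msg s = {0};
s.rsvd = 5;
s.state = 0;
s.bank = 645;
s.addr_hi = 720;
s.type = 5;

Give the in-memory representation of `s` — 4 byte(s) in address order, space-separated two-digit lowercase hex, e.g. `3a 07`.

45 a1 d0 2a

rsvd:4 = 5 → 0x5 << 0 → word 0x00000005
state:2 = 0 → 0x0 << 4 → word 0x00000005
bank:10 = 645 → 0x285 << 6 → word 0x0000a145
addr_hi:11 = 720 → 0x2d0 << 16 → word 0x02d0a145
type:5 = 5 → 0x5 << 27 → word 0x2ad0a145
word = 0x2ad0a145 → little-endian bytes:
  [0]=0x45  [1]=0xa1  [2]=0xd0  [3]=0x2a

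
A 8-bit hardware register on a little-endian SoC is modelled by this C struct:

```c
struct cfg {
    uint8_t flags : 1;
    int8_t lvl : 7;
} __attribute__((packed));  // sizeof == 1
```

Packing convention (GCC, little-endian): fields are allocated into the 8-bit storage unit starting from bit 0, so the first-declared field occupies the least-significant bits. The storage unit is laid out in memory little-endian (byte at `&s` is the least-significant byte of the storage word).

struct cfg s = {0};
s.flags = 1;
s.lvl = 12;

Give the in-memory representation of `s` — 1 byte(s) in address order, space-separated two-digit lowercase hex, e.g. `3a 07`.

flags (1b) val=1 bits=0x1 at bit 0: 0x01
lvl (7b) val=12 bits=0xc at bit 1: 0x19
word = 0x19 → little-endian bytes:
  [0]=0x19

19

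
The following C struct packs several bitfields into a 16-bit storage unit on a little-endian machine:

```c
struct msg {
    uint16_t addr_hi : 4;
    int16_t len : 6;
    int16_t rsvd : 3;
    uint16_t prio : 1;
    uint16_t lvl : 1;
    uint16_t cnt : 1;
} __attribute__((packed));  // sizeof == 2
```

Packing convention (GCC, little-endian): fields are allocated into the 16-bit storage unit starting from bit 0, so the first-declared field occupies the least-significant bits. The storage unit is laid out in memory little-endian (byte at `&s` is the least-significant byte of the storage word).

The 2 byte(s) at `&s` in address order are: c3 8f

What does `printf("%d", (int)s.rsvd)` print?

3

[0]=0xc3 [1]=0x8f (little-endian) → word 0x8fc3
addr_hi:4 @ bit 0 → (0x8fc3>>0)&0xf = 0x3
len:6 @ bit 4 → (0x8fc3>>4)&0x3f = 0x3c
rsvd:3 @ bit 10 → (0x8fc3>>10)&0x7 = 0x3  ←
prio:1 @ bit 13 → (0x8fc3>>13)&0x1 = 0x0
lvl:1 @ bit 14 → (0x8fc3>>14)&0x1 = 0x0
cnt:1 @ bit 15 → (0x8fc3>>15)&0x1 = 0x1
rsvd signed 3b, MSB=0: value = 3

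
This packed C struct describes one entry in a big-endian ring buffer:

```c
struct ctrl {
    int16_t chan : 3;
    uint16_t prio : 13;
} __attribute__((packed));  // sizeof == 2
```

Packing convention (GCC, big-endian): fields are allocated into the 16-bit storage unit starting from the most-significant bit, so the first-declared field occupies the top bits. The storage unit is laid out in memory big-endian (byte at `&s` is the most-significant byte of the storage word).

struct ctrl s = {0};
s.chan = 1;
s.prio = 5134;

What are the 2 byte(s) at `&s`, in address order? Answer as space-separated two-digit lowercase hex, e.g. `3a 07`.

[13+:3] chan=1 & 0x7 = 0x1; word=0x2000
[0+:13] prio=5134 & 0x1fff = 0x140e; word=0x340e
word = 0x340e → big-endian bytes:
  [0]=0x34  [1]=0x0e

34 0e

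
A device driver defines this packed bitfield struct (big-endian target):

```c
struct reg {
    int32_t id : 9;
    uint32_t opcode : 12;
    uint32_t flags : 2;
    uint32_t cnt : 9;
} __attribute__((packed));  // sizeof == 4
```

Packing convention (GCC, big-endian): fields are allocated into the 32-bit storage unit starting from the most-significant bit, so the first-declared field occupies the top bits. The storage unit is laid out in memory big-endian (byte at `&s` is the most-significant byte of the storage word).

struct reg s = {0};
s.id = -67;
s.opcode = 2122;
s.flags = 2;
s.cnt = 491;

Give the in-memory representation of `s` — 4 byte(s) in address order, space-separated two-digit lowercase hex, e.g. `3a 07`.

[23+:9] id=-67 & 0x1ff = 0x1bd; word=0xde800000
[11+:12] opcode=2122 & 0xfff = 0x84a; word=0xdec25000
[9+:2] flags=2 & 0x3 = 0x2; word=0xdec25400
[0+:9] cnt=491 & 0x1ff = 0x1eb; word=0xdec255eb
word = 0xdec255eb → big-endian bytes:
  [0]=0xde  [1]=0xc2  [2]=0x55  [3]=0xeb

de c2 55 eb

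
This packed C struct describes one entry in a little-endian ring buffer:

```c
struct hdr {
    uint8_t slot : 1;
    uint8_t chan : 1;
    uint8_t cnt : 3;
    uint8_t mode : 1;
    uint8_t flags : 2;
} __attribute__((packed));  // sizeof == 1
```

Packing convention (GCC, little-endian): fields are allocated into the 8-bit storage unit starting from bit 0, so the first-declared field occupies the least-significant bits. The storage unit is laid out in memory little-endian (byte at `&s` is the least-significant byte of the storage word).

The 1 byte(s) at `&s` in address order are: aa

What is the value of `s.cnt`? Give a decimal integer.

[0]=0xaa (little-endian) → word 0xaa
slot:1 @ bit 0 → (0xaa>>0)&0x1 = 0x0
chan:1 @ bit 1 → (0xaa>>1)&0x1 = 0x1
cnt:3 @ bit 2 → (0xaa>>2)&0x7 = 0x2  ←
mode:1 @ bit 5 → (0xaa>>5)&0x1 = 0x1
flags:2 @ bit 6 → (0xaa>>6)&0x3 = 0x2

2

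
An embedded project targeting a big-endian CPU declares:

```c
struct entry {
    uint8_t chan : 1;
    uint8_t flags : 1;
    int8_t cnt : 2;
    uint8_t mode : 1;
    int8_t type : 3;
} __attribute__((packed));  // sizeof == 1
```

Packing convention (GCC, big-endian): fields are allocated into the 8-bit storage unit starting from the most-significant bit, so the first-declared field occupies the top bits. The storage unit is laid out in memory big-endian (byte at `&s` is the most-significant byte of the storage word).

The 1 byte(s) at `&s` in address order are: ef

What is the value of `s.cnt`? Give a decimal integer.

[0]=0xef (big-endian) → word 0xef
chan [7+:1] = (word>>7) & 0x1 = 1
flags [6+:1] = (word>>6) & 0x1 = 1
cnt [4+:2] = (word>>4) & 0x3 = 2  ←
mode [3+:1] = (word>>3) & 0x1 = 1
type [0+:3] = (word>>0) & 0x7 = 7
cnt signed 2b, MSB=1: 2 - 4 = -2

-2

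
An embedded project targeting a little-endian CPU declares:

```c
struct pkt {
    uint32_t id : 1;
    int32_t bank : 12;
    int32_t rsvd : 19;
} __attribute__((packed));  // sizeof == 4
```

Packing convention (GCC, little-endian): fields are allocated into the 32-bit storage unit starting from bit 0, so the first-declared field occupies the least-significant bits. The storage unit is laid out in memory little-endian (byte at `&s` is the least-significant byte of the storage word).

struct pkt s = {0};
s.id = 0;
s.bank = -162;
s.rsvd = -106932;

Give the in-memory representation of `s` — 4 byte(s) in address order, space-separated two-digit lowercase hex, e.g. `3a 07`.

bc 9e c9 cb

id:1 = 0 → 0x0 << 0 → word 0x00000000
bank:12 = -162 → 0xf5e << 1 → word 0x00001ebc
rsvd:19 = -106932 → 0x65e4c << 13 → word 0xcbc99ebc
word = 0xcbc99ebc → little-endian bytes:
  [0]=0xbc  [1]=0x9e  [2]=0xc9  [3]=0xcb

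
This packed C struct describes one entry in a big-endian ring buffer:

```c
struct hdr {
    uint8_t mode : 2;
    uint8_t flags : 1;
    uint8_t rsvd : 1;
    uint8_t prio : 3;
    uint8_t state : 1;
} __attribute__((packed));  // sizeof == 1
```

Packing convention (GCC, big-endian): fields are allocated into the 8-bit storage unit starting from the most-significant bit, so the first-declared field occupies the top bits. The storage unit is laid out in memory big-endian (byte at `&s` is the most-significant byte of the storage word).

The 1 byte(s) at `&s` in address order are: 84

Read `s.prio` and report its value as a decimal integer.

2

[0]=0x84 (big-endian) → word 0x84
mode:2 @ bit 6 → (0x84>>6)&0x3 = 0x2
flags:1 @ bit 5 → (0x84>>5)&0x1 = 0x0
rsvd:1 @ bit 4 → (0x84>>4)&0x1 = 0x0
prio:3 @ bit 1 → (0x84>>1)&0x7 = 0x2  ←
state:1 @ bit 0 → (0x84>>0)&0x1 = 0x0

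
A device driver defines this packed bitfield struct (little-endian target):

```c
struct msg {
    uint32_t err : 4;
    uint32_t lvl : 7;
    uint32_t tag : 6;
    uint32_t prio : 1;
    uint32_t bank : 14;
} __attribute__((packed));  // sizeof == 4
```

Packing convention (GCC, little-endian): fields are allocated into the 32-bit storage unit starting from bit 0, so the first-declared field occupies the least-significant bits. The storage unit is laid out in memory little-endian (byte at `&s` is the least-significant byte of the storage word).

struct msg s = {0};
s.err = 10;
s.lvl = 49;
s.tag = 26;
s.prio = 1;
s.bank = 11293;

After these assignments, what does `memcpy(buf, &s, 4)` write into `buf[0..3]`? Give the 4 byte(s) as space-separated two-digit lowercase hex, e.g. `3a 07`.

[0+:4] err=10 & 0xf = 0xa; word=0x0000000a
[4+:7] lvl=49 & 0x7f = 0x31; word=0x0000031a
[11+:6] tag=26 & 0x3f = 0x1a; word=0x0000d31a
[17+:1] prio=1 & 0x1 = 0x1; word=0x0002d31a
[18+:14] bank=11293 & 0x3fff = 0x2c1d; word=0xb076d31a
word = 0xb076d31a → little-endian bytes:
  [0]=0x1a  [1]=0xd3  [2]=0x76  [3]=0xb0

1a d3 76 b0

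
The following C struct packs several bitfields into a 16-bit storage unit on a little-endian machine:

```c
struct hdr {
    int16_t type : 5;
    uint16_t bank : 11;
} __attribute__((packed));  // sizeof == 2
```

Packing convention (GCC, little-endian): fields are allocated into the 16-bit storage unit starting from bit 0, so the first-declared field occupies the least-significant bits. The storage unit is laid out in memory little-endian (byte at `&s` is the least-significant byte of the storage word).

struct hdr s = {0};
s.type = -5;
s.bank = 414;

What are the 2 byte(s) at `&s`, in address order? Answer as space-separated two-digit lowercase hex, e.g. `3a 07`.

type:5 = -5 → 0x1b << 0 → word 0x001b
bank:11 = 414 → 0x19e << 5 → word 0x33db
word = 0x33db → little-endian bytes:
  [0]=0xdb  [1]=0x33

db 33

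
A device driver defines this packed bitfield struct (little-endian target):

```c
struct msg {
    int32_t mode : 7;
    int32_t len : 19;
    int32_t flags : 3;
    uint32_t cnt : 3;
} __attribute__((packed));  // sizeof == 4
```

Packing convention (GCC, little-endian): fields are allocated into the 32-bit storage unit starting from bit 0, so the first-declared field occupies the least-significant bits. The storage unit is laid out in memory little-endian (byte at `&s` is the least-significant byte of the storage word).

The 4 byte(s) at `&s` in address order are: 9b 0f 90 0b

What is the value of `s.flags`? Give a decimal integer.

[0]=0x9b [1]=0x0f [2]=0x90 [3]=0x0b (little-endian) → word 0x0b900f9b
mode [0+:7] = (word>>0) & 0x7f = 27
len [7+:19] = (word>>7) & 0x7ffff = 466975
flags [26+:3] = (word>>26) & 0x7 = 2  ←
cnt [29+:3] = (word>>29) & 0x7 = 0
flags signed 3b, MSB=0: value = 2

2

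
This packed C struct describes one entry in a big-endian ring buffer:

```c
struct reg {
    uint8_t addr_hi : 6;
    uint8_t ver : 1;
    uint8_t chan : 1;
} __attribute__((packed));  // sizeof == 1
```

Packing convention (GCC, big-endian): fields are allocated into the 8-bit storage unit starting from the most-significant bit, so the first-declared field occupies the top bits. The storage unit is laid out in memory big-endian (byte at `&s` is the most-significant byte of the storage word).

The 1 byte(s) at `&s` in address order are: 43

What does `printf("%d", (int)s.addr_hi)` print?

16

[0]=0x43 (big-endian) → word 0x43
addr_hi:6 @ bit 2 → (0x43>>2)&0x3f = 0x10  ←
ver:1 @ bit 1 → (0x43>>1)&0x1 = 0x1
chan:1 @ bit 0 → (0x43>>0)&0x1 = 0x1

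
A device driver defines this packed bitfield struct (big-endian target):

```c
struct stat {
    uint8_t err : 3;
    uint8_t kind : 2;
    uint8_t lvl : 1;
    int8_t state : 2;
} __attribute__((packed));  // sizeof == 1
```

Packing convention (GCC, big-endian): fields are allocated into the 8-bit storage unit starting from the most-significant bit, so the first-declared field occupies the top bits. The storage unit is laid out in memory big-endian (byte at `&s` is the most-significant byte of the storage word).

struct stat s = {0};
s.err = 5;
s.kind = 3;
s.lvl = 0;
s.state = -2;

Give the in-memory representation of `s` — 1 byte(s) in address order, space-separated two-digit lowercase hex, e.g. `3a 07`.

ba

[5+:3] err=5 & 0x7 = 0x5; word=0xa0
[3+:2] kind=3 & 0x3 = 0x3; word=0xb8
[2+:1] lvl=0 & 0x1 = 0x0; word=0xb8
[0+:2] state=-2 & 0x3 = 0x2; word=0xba
word = 0xba → big-endian bytes:
  [0]=0xba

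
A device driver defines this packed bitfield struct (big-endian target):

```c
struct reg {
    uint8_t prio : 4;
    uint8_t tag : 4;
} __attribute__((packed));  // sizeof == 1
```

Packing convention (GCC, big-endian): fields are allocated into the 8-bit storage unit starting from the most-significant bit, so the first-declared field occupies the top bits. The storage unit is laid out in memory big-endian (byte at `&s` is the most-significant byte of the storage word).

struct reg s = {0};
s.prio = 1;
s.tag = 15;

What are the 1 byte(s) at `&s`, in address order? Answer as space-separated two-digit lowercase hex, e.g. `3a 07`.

prio:4 = 1 → 0x1 << 4 → word 0x10
tag:4 = 15 → 0xf << 0 → word 0x1f
word = 0x1f → big-endian bytes:
  [0]=0x1f

1f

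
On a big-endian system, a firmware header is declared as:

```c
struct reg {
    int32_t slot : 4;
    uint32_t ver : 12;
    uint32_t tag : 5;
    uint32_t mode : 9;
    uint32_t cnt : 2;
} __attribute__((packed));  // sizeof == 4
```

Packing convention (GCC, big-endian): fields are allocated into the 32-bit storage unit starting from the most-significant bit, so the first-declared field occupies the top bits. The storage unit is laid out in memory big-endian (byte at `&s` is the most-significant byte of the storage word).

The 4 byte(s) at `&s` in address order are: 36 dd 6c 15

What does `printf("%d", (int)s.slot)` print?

[0]=0x36 [1]=0xdd [2]=0x6c [3]=0x15 (big-endian) → word 0x36dd6c15
slot [28+:4] = (word>>28) & 0xf = 3  ←
ver [16+:12] = (word>>16) & 0xfff = 1757
tag [11+:5] = (word>>11) & 0x1f = 13
mode [2+:9] = (word>>2) & 0x1ff = 261
cnt [0+:2] = (word>>0) & 0x3 = 1
slot signed 4b, MSB=0: value = 3

3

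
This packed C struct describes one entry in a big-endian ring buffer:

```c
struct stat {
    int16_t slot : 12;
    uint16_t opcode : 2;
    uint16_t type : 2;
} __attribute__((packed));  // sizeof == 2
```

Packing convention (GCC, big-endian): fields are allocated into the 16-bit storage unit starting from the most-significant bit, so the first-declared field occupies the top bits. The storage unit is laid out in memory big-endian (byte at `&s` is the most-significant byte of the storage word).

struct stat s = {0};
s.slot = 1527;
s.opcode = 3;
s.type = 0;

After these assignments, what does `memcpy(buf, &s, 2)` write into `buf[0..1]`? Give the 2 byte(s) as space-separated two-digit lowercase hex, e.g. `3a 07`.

5f 7c

slot:12 = 1527 → 0x5f7 << 4 → word 0x5f70
opcode:2 = 3 → 0x3 << 2 → word 0x5f7c
type:2 = 0 → 0x0 << 0 → word 0x5f7c
word = 0x5f7c → big-endian bytes:
  [0]=0x5f  [1]=0x7c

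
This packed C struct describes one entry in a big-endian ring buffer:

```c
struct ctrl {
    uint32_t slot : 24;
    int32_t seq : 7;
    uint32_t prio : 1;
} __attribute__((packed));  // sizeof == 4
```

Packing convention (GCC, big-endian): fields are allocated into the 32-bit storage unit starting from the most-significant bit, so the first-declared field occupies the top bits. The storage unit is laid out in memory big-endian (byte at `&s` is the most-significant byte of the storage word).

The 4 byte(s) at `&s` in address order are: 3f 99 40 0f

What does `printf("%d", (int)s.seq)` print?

[0]=0x3f [1]=0x99 [2]=0x40 [3]=0x0f (big-endian) → word 0x3f99400f
slot [8+:24] = (word>>8) & 0xffffff = 4168000
seq [1+:7] = (word>>1) & 0x7f = 7  ←
prio [0+:1] = (word>>0) & 0x1 = 1
seq signed 7b, MSB=0: value = 7

7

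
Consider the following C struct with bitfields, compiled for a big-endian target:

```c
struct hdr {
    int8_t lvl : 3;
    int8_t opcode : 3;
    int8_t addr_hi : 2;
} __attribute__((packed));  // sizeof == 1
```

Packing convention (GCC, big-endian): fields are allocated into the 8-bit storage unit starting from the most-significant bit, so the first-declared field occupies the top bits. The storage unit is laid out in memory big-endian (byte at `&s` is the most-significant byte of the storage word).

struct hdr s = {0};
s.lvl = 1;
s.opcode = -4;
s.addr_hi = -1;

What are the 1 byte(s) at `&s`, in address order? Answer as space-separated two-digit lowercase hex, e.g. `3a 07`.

33

lvl (3b) val=1 bits=0x1 at bit 5: 0x20
opcode (3b) val=-4 bits=0x4 at bit 2: 0x30
addr_hi (2b) val=-1 bits=0x3 at bit 0: 0x33
word = 0x33 → big-endian bytes:
  [0]=0x33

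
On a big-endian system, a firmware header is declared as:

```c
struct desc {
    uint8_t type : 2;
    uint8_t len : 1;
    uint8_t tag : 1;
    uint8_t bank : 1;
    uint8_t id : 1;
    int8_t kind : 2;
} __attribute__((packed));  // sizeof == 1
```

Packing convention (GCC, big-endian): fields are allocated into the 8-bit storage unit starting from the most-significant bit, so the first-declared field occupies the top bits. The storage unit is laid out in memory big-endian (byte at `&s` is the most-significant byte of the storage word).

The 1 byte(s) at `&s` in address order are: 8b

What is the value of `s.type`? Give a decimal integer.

2

[0]=0x8b (big-endian) → word 0x8b
type:2 @ bit 6 → (0x8b>>6)&0x3 = 0x2  ←
len:1 @ bit 5 → (0x8b>>5)&0x1 = 0x0
tag:1 @ bit 4 → (0x8b>>4)&0x1 = 0x0
bank:1 @ bit 3 → (0x8b>>3)&0x1 = 0x1
id:1 @ bit 2 → (0x8b>>2)&0x1 = 0x0
kind:2 @ bit 0 → (0x8b>>0)&0x3 = 0x3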